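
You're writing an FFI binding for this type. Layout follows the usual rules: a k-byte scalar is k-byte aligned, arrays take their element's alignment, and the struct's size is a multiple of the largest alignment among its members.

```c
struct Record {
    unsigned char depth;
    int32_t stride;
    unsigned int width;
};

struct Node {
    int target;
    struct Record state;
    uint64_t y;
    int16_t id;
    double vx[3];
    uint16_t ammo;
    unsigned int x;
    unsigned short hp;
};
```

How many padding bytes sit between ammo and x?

Record: depth at 0 (size 1, align 1) → ends 1; pad 3 to align 4 for stride; stride at 4 (size 4, align 4) → ends 8; width at 8 (size 4, align 4) → ends 12; total 12 bytes, alignment 4
target at 0 (size 4, align 4) → ends 4
state at 4 (size 12, align 4) → ends 16
y at 16 (size 8, align 8) → ends 24
id at 24 (size 2, align 2) → ends 26
pad 6 to align 8 for vx
vx at 32 (size 24, align 8) → ends 56
ammo at 56 (size 2, align 2) → ends 58
pad 2 to align 4 for x
x at 60 (size 4, align 4) → ends 64

2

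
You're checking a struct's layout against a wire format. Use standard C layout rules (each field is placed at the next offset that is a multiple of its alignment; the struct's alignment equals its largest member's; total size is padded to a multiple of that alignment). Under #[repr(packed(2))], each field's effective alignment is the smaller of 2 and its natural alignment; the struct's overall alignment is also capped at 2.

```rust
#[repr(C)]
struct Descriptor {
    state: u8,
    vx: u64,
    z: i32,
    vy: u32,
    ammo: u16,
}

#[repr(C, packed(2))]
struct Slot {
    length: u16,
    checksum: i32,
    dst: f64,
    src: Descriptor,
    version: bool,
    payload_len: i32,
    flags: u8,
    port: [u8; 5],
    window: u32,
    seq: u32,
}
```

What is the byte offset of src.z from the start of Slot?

Descriptor: 0..1  state  (1B, 1-aligned); 1..8  -- padding (7B); 8..16  vx  (8B, 8-aligned); 16..20  z  (4B, 4-aligned); 20..24  vy  (4B, 4-aligned); 24..26  ammo  (2B, 2-aligned); 26..32  -- tail padding (6B); sizeof = 32, alignof = 8
0..2  length  (2B, 2-aligned)
2..6  checksum  (4B, 2-aligned)
6..14  dst  (8B, 2-aligned)
14..46  src  (32B, 2-aligned)
within Descriptor: z at 16
14 + 16 = 30

30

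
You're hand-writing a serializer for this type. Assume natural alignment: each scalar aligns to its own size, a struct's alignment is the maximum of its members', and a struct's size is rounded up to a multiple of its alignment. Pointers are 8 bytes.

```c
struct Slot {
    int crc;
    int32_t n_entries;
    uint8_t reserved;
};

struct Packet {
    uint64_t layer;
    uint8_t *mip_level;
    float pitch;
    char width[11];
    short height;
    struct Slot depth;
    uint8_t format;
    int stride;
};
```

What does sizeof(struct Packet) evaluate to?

56

Slot: crc at 0 (size 4, align 4) → ends 4; n_entries at 4 (size 4, align 4) → ends 8; reserved at 8 (size 1, align 1) → ends 9; tail pad 3 to reach multiple of 4; total 12 bytes, alignment 4
layer at 0 (size 8, align 8) → ends 8
mip_level at 8 (size 8, align 8) → ends 16
pitch at 16 (size 4, align 4) → ends 20
width at 20 (size 11, align 1) → ends 31
pad 1 to align 2 for height
height at 32 (size 2, align 2) → ends 34
pad 2 to align 4 for depth
depth at 36 (size 12, align 4) → ends 48
format at 48 (size 1, align 1) → ends 49
pad 3 to align 4 for stride
stride at 52 (size 4, align 4) → ends 56
total 56 bytes, alignment 8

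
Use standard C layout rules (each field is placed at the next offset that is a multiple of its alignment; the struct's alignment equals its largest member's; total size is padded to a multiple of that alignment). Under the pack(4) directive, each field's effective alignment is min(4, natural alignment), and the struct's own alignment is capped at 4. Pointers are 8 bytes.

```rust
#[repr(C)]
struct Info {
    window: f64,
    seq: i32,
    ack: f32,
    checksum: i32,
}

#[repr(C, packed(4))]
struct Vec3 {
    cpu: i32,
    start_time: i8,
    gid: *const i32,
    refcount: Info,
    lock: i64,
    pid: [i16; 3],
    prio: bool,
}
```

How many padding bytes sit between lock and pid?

0

Info: @0: window [8B, align 8] → 8; @8: seq [4B, align 4] → 12; @12: ack [4B, align 4] → 16; @16: checksum [4B, align 4] → 20; +4 tail pad (align 8); size 24, align 8
@0: cpu [4B, align 4] → 4
@4: start_time [1B, align 1] → 5
+3 pad (align 4)
@8: gid [8B, align 4] → 16
@16: refcount [24B, align 4] → 40
@40: lock [8B, align 4] → 48
@48: pid [6B, align 2] → 54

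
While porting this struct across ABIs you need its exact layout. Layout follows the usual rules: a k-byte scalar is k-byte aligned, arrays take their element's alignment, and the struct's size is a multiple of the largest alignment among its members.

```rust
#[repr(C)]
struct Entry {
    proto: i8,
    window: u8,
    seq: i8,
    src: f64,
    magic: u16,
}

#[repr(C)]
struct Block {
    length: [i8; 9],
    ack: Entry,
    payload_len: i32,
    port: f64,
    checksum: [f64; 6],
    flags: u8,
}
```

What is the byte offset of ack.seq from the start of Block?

18

Entry: proto at 0 (size 1, align 1) → ends 1; window at 1 (size 1, align 1) → ends 2; seq at 2 (size 1, align 1) → ends 3; pad 5 to align 8 for src; src at 8 (size 8, align 8) → ends 16; magic at 16 (size 2, align 2) → ends 18; tail pad 6 to reach multiple of 8; total 24 bytes, alignment 8
length at 0 (size 9, align 1) → ends 9
pad 7 to align 8 for ack
ack at 16 (size 24, align 8) → ends 40
within Entry: seq at 2
16 + 2 = 18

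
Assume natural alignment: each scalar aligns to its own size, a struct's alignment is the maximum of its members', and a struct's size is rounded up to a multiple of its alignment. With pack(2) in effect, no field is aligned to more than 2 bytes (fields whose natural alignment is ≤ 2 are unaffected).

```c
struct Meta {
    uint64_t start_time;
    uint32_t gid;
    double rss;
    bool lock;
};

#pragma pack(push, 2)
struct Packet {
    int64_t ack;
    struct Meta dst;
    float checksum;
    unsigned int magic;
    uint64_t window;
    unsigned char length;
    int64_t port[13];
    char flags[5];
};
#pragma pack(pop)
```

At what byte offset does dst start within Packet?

Meta: @0: start_time [8B, align 8] → 8; @8: gid [4B, align 4] → 12; +4 pad (align 8); @16: rss [8B, align 8] → 24; @24: lock [1B, align 1] → 25; +7 tail pad (align 8); size 32, align 8
@0: ack [8B, align 2] → 8
@8: dst [32B, align 2] → 40

8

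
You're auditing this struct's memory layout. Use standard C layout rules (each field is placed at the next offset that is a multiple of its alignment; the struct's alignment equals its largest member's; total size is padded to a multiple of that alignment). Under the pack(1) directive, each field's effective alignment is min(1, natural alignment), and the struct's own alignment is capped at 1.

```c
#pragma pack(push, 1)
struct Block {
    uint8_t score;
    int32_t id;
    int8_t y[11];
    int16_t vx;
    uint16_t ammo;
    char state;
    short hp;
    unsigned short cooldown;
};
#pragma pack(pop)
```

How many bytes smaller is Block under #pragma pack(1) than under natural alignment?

natural layout:
  score at 0 (size 1, align 1) → ends 1
  pad 3 to align 4 for id
  id at 4 (size 4, align 4) → ends 8
  y at 8 (size 11, align 1) → ends 19
  pad 1 to align 2 for vx
  vx at 20 (size 2, align 2) → ends 22
  ammo at 22 (size 2, align 2) → ends 24
  state at 24 (size 1, align 1) → ends 25
  pad 1 to align 2 for hp
  hp at 26 (size 2, align 2) → ends 28
  cooldown at 28 (size 2, align 2) → ends 30
  tail pad 2 to reach multiple of 4
  total 32 bytes, alignment 4
packed(1) layout:
  score at 0 (size 1, align 1) → ends 1
  id at 1 (size 4, align 1) → ends 5
  y at 5 (size 11, align 1) → ends 16
  vx at 16 (size 2, align 1) → ends 18
  ammo at 18 (size 2, align 1) → ends 20
  state at 20 (size 1, align 1) → ends 21
  hp at 21 (size 2, align 1) → ends 23
  cooldown at 23 (size 2, align 1) → ends 25
  total 25 bytes, alignment 1
32 − 25 = 7

7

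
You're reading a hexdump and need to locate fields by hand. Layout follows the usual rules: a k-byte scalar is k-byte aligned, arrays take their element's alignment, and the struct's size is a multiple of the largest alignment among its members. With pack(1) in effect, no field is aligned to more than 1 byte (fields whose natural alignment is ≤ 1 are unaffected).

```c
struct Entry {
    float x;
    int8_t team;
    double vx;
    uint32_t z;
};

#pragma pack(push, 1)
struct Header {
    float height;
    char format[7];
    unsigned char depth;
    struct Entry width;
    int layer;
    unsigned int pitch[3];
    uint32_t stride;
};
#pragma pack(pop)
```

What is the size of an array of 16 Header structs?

896

Entry: 0..4  x  (4B, 4-aligned); 4..5  team  (1B, 1-aligned); 5..8  -- padding (3B); 8..16  vx  (8B, 8-aligned); 16..20  z  (4B, 4-aligned); 20..24  -- tail padding (4B); sizeof = 24, alignof = 8
0..4  height  (4B, 1-aligned)
4..11  format  (7B, 1-aligned)
11..12  depth  (1B, 1-aligned)
12..36  width  (24B, 1-aligned)
36..40  layer  (4B, 1-aligned)
40..52  pitch  (12B, 1-aligned)
52..56  stride  (4B, 1-aligned)
sizeof = 56, alignof = 1
array of 16: 16 × 56 = 896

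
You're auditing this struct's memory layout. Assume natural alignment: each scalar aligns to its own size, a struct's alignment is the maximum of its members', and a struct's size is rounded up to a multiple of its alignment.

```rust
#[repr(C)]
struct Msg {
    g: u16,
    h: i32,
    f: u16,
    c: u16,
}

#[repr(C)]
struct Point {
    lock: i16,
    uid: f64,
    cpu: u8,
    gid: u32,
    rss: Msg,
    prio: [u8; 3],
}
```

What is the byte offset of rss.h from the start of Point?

Msg: @0: g [2B, align 2] → 2; +2 pad (align 4); @4: h [4B, align 4] → 8; @8: f [2B, align 2] → 10; @10: c [2B, align 2] → 12; size 12, align 4
@0: lock [2B, align 2] → 2
+6 pad (align 8)
@8: uid [8B, align 8] → 16
@16: cpu [1B, align 1] → 17
+3 pad (align 4)
@20: gid [4B, align 4] → 24
@24: rss [12B, align 4] → 36
within Msg: h at 4
24 + 4 = 28

28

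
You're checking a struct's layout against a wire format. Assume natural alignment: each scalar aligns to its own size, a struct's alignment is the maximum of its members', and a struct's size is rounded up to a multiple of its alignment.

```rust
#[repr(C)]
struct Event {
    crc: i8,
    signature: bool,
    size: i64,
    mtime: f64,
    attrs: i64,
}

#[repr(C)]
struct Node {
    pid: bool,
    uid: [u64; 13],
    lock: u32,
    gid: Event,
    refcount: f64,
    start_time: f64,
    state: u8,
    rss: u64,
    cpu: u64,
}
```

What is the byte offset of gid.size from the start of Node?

128

Event: 0..1  crc  (1B, 1-aligned); 1..2  signature  (1B, 1-aligned); 2..8  -- padding (6B); 8..16  size  (8B, 8-aligned); 16..24  mtime  (8B, 8-aligned); 24..32  attrs  (8B, 8-aligned); sizeof = 32, alignof = 8
0..1  pid  (1B, 1-aligned)
1..8  -- padding (7B)
8..112  uid  (104B, 8-aligned)
112..116  lock  (4B, 4-aligned)
116..120  -- padding (4B)
120..152  gid  (32B, 8-aligned)
within Event: size at 8
120 + 8 = 128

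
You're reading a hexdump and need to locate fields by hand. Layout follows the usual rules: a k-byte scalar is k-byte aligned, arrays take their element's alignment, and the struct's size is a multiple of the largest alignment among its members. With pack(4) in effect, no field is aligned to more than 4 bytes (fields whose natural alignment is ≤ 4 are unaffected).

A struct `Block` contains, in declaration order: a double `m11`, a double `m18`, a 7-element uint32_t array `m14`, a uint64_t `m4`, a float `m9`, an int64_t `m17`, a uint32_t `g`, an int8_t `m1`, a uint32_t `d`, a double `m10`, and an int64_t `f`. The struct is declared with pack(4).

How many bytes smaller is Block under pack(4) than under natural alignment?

natural layout:
  0..8  m11  (8B, 8-aligned)
  8..16  m18  (8B, 8-aligned)
  16..44  m14  (28B, 4-aligned)
  44..48  -- padding (4B)
  48..56  m4  (8B, 8-aligned)
  56..60  m9  (4B, 4-aligned)
  60..64  -- padding (4B)
  64..72  m17  (8B, 8-aligned)
  72..76  g  (4B, 4-aligned)
  76..77  m1  (1B, 1-aligned)
  77..80  -- padding (3B)
  80..84  d  (4B, 4-aligned)
  84..88  -- padding (4B)
  88..96  m10  (8B, 8-aligned)
  96..104  f  (8B, 8-aligned)
  sizeof = 104, alignof = 8
packed(4) layout:
  0..8  m11  (8B, 4-aligned)
  8..16  m18  (8B, 4-aligned)
  16..44  m14  (28B, 4-aligned)
  44..52  m4  (8B, 4-aligned)
  52..56  m9  (4B, 4-aligned)
  56..64  m17  (8B, 4-aligned)
  64..68  g  (4B, 4-aligned)
  68..69  m1  (1B, 1-aligned)
  69..72  -- padding (3B)
  72..76  d  (4B, 4-aligned)
  76..84  m10  (8B, 4-aligned)
  84..92  f  (8B, 4-aligned)
  sizeof = 92, alignof = 4
104 − 92 = 12

12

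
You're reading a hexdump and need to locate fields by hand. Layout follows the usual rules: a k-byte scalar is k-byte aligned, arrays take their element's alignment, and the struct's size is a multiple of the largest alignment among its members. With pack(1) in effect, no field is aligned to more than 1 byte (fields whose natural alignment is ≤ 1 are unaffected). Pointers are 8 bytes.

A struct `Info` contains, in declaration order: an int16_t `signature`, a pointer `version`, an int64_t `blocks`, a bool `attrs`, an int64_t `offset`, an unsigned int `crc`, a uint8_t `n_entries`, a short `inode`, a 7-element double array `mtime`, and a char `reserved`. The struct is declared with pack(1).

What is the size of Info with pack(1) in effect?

91

@0: signature [2B, align 1] → 2
@2: version [8B, align 1] → 10
@10: blocks [8B, align 1] → 18
@18: attrs [1B, align 1] → 19
@19: offset [8B, align 1] → 27
@27: crc [4B, align 1] → 31
@31: n_entries [1B, align 1] → 32
@32: inode [2B, align 1] → 34
@34: mtime [56B, align 1] → 90
@90: reserved [1B, align 1] → 91
size 91, align 1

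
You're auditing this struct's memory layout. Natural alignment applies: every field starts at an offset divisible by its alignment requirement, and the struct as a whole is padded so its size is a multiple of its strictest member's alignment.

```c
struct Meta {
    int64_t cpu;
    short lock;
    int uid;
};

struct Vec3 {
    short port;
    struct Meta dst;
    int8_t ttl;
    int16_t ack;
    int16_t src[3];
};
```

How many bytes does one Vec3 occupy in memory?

Meta: @0: cpu [8B, align 8] → 8; @8: lock [2B, align 2] → 10; +2 pad (align 4); @12: uid [4B, align 4] → 16; size 16, align 8
@0: port [2B, align 2] → 2
+6 pad (align 8)
@8: dst [16B, align 8] → 24
@24: ttl [1B, align 1] → 25
+1 pad (align 2)
@26: ack [2B, align 2] → 28
@28: src [6B, align 2] → 34
+6 tail pad (align 8)
size 40, align 8

40 bytes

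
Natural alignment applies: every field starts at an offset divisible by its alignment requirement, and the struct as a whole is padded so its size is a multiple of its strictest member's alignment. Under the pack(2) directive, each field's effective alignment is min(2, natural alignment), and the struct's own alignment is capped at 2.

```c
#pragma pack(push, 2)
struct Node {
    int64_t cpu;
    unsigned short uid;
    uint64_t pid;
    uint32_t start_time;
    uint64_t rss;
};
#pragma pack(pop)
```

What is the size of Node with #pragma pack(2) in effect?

cpu at 0 (size 8, align 2) → ends 8
uid at 8 (size 2, align 2) → ends 10
pid at 10 (size 8, align 2) → ends 18
start_time at 18 (size 4, align 2) → ends 22
rss at 22 (size 8, align 2) → ends 30
total 30 bytes, alignment 2

30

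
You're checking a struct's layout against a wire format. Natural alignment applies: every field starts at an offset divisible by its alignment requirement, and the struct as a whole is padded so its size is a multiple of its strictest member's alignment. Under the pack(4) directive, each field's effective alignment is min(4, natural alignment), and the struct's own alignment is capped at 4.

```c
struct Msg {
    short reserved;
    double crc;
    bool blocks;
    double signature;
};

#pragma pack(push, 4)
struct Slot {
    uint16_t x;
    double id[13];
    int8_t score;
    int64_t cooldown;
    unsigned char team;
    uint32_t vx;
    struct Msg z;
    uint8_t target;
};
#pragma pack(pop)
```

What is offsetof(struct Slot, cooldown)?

Msg: 0..2  reserved  (2B, 2-aligned); 2..8  -- padding (6B); 8..16  crc  (8B, 8-aligned); 16..17  blocks  (1B, 1-aligned); 17..24  -- padding (7B); 24..32  signature  (8B, 8-aligned); sizeof = 32, alignof = 8
0..2  x  (2B, 2-aligned)
2..4  -- padding (2B)
4..108  id  (104B, 4-aligned)
108..109  score  (1B, 1-aligned)
109..112  -- padding (3B)
112..120  cooldown  (8B, 4-aligned)

112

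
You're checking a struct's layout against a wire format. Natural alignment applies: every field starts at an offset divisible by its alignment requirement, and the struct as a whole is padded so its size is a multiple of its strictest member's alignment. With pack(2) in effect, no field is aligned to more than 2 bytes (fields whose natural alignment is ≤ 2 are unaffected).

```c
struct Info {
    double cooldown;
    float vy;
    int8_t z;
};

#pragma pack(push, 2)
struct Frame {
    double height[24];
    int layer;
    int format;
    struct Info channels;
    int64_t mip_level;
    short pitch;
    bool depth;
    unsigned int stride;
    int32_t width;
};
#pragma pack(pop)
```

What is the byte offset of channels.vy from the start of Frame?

Info: 0..8  cooldown  (8B, 8-aligned); 8..12  vy  (4B, 4-aligned); 12..13  z  (1B, 1-aligned); 13..16  -- tail padding (3B); sizeof = 16, alignof = 8
0..192  height  (192B, 2-aligned)
192..196  layer  (4B, 2-aligned)
196..200  format  (4B, 2-aligned)
200..216  channels  (16B, 2-aligned)
within Info: vy at 8
200 + 8 = 208

208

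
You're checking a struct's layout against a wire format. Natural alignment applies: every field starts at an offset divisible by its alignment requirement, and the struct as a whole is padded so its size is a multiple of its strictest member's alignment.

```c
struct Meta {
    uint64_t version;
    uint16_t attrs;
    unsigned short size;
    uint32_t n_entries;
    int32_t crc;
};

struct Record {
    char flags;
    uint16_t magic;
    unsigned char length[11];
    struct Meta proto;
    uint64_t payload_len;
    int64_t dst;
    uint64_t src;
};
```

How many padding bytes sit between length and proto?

Meta: @0: version [8B, align 8] → 8; @8: attrs [2B, align 2] → 10; @10: size [2B, align 2] → 12; @12: n_entries [4B, align 4] → 16; @16: crc [4B, align 4] → 20; +4 tail pad (align 8); size 24, align 8
@0: flags [1B, align 1] → 1
+1 pad (align 2)
@2: magic [2B, align 2] → 4
@4: length [11B, align 1] → 15
+1 pad (align 8)
@16: proto [24B, align 8] → 40

1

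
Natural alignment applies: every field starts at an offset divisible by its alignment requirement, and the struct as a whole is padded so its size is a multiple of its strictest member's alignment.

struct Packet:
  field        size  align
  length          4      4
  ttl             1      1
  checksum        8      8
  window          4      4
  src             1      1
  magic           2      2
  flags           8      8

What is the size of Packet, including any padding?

32

0..4  length  (4B, 4-aligned)
4..5  ttl  (1B, 1-aligned)
5..8  -- padding (3B)
8..16  checksum  (8B, 8-aligned)
16..20  window  (4B, 4-aligned)
20..21  src  (1B, 1-aligned)
21..22  -- padding (1B)
22..24  magic  (2B, 2-aligned)
24..32  flags  (8B, 8-aligned)
sizeof = 32, alignof = 8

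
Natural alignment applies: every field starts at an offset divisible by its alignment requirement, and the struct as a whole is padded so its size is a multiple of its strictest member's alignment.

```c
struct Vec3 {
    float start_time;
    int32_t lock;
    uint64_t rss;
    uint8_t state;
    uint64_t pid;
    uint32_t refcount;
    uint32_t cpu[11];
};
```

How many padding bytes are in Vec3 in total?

@0: start_time [4B, align 4] → 4
@4: lock [4B, align 4] → 8
@8: rss [8B, align 8] → 16
@16: state [1B, align 1] → 17
+7 pad (align 8)
@24: pid [8B, align 8] → 32
@32: refcount [4B, align 4] → 36
@36: cpu [44B, align 4] → 80
size 80, align 8
data bytes 73, size 80 → padding 7

7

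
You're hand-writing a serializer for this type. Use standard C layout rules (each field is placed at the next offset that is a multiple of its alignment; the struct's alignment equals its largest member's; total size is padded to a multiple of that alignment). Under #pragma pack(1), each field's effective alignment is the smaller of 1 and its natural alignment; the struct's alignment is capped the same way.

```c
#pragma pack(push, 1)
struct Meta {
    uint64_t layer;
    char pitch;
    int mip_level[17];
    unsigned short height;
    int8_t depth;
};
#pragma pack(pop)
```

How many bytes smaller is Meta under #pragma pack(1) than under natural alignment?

natural layout:
  layer at 0 (size 8, align 8) → ends 8
  pitch at 8 (size 1, align 1) → ends 9
  pad 3 to align 4 for mip_level
  mip_level at 12 (size 68, align 4) → ends 80
  height at 80 (size 2, align 2) → ends 82
  depth at 82 (size 1, align 1) → ends 83
  tail pad 5 to reach multiple of 8
  total 88 bytes, alignment 8
packed(1) layout:
  layer at 0 (size 8, align 1) → ends 8
  pitch at 8 (size 1, align 1) → ends 9
  mip_level at 9 (size 68, align 1) → ends 77
  height at 77 (size 2, align 1) → ends 79
  depth at 79 (size 1, align 1) → ends 80
  total 80 bytes, alignment 1
88 − 80 = 8

8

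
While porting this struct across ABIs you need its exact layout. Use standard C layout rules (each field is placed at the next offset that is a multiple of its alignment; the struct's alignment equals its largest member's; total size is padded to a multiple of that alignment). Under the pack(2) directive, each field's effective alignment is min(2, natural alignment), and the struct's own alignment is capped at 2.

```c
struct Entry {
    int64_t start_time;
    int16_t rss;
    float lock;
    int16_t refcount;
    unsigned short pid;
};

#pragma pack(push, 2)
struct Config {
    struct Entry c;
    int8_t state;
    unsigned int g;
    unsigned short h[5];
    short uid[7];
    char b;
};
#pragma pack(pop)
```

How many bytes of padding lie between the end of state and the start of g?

1

Entry: @0: start_time [8B, align 8] → 8; @8: rss [2B, align 2] → 10; +2 pad (align 4); @12: lock [4B, align 4] → 16; @16: refcount [2B, align 2] → 18; @18: pid [2B, align 2] → 20; +4 tail pad (align 8); size 24, align 8
@0: c [24B, align 2] → 24
@24: state [1B, align 1] → 25
+1 pad (align 2)
@26: g [4B, align 2] → 30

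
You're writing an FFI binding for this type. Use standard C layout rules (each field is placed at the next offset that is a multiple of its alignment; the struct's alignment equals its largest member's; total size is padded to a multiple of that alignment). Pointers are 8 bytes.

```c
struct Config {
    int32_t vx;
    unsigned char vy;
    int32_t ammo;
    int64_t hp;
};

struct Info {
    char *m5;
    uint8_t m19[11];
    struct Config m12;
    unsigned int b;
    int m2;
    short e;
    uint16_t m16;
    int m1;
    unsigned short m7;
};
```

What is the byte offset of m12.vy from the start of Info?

28

Config: 0..4  vx  (4B, 4-aligned); 4..5  vy  (1B, 1-aligned); 5..8  -- padding (3B); 8..12  ammo  (4B, 4-aligned); 12..16  -- padding (4B); 16..24  hp  (8B, 8-aligned); sizeof = 24, alignof = 8
0..8  m5  (8B, 8-aligned)
8..19  m19  (11B, 1-aligned)
19..24  -- padding (5B)
24..48  m12  (24B, 8-aligned)
within Config: vy at 4
24 + 4 = 28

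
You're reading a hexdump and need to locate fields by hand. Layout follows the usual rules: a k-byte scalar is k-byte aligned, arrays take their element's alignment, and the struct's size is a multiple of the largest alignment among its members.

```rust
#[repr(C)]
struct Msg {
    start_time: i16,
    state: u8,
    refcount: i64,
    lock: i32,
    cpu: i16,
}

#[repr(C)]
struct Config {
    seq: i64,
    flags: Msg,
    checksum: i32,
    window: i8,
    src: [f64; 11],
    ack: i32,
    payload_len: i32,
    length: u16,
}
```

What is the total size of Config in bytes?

144

Msg: 0..2  start_time  (2B, 2-aligned); 2..3  state  (1B, 1-aligned); 3..8  -- padding (5B); 8..16  refcount  (8B, 8-aligned); 16..20  lock  (4B, 4-aligned); 20..22  cpu  (2B, 2-aligned); 22..24  -- tail padding (2B); sizeof = 24, alignof = 8
0..8  seq  (8B, 8-aligned)
8..32  flags  (24B, 8-aligned)
32..36  checksum  (4B, 4-aligned)
36..37  window  (1B, 1-aligned)
37..40  -- padding (3B)
40..128  src  (88B, 8-aligned)
128..132  ack  (4B, 4-aligned)
132..136  payload_len  (4B, 4-aligned)
136..138  length  (2B, 2-aligned)
138..144  -- tail padding (6B)
sizeof = 144, alignof = 8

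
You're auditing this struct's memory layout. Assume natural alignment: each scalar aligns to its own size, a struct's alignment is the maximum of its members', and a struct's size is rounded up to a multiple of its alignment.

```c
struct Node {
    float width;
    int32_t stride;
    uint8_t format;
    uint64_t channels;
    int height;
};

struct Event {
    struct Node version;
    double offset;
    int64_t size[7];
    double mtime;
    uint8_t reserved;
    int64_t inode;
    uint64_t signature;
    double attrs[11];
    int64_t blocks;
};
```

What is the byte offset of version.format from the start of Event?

Node: @0: width [4B, align 4] → 4; @4: stride [4B, align 4] → 8; @8: format [1B, align 1] → 9; +7 pad (align 8); @16: channels [8B, align 8] → 24; @24: height [4B, align 4] → 28; +4 tail pad (align 8); size 32, align 8
@0: version [32B, align 8] → 32
within Node: format at 8
0 + 8 = 8

8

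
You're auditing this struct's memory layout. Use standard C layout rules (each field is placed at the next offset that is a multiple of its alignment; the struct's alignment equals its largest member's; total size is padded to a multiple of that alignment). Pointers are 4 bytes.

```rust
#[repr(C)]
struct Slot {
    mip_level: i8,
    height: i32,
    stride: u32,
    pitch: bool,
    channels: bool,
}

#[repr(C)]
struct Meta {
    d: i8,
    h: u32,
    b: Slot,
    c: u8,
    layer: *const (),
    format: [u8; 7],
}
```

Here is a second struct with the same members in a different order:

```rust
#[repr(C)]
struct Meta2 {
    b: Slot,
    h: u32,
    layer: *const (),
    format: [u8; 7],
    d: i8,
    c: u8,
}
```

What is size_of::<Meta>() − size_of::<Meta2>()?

4

Slot: mip_level at 0 (size 1, align 1) → ends 1; pad 3 to align 4 for height; height at 4 (size 4, align 4) → ends 8; stride at 8 (size 4, align 4) → ends 12; pitch at 12 (size 1, align 1) → ends 13; channels at 13 (size 1, align 1) → ends 14; tail pad 2 to reach multiple of 4; total 16 bytes, alignment 4
d at 0 (size 1, align 1) → ends 1
pad 3 to align 4 for h
h at 4 (size 4, align 4) → ends 8
b at 8 (size 16, align 4) → ends 24
c at 24 (size 1, align 1) → ends 25
pad 3 to align 4 for layer
layer at 28 (size 4, align 4) → ends 32
format at 32 (size 7, align 1) → ends 39
tail pad 1 to reach multiple of 4
total 40 bytes, alignment 4
— Meta2 —
b at 0 (size 16, align 4) → ends 16
h at 16 (size 4, align 4) → ends 20
layer at 20 (size 4, align 4) → ends 24
format at 24 (size 7, align 1) → ends 31
d at 31 (size 1, align 1) → ends 32
c at 32 (size 1, align 1) → ends 33
tail pad 3 to reach multiple of 4
total 36 bytes, alignment 4
40 − 36 = 4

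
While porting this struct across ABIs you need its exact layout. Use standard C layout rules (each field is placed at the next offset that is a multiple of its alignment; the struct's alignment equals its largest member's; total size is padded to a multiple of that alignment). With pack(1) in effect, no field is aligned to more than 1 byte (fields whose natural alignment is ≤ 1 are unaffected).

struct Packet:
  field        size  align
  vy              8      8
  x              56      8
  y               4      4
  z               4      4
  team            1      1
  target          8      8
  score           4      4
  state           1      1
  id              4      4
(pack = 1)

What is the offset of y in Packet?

vy at 0 (size 8, align 1) → ends 8
x at 8 (size 56, align 1) → ends 64
y at 64 (size 4, align 1) → ends 68

64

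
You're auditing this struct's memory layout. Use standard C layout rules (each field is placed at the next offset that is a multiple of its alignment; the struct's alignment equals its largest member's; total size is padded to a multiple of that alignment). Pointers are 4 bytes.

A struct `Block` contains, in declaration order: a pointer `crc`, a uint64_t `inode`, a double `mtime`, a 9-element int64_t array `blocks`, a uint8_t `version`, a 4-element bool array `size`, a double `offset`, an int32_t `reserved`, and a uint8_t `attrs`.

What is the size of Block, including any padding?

120

0..4  crc  (4B, 4-aligned)
4..8  -- padding (4B)
8..16  inode  (8B, 8-aligned)
16..24  mtime  (8B, 8-aligned)
24..96  blocks  (72B, 8-aligned)
96..97  version  (1B, 1-aligned)
97..101  size  (4B, 1-aligned)
101..104  -- padding (3B)
104..112  offset  (8B, 8-aligned)
112..116  reserved  (4B, 4-aligned)
116..117  attrs  (1B, 1-aligned)
117..120  -- tail padding (3B)
sizeof = 120, alignof = 8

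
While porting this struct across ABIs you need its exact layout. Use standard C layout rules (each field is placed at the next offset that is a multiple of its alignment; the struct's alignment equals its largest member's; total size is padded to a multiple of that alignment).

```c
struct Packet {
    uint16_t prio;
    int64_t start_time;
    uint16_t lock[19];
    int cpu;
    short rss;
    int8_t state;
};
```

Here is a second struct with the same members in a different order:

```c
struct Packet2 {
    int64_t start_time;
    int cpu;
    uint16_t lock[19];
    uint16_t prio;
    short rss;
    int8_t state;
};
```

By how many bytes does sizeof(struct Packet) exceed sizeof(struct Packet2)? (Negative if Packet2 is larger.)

8

@0: prio [2B, align 2] → 2
+6 pad (align 8)
@8: start_time [8B, align 8] → 16
@16: lock [38B, align 2] → 54
+2 pad (align 4)
@56: cpu [4B, align 4] → 60
@60: rss [2B, align 2] → 62
@62: state [1B, align 1] → 63
+1 tail pad (align 8)
size 64, align 8
— Packet2 —
@0: start_time [8B, align 8] → 8
@8: cpu [4B, align 4] → 12
@12: lock [38B, align 2] → 50
@50: prio [2B, align 2] → 52
@52: rss [2B, align 2] → 54
@54: state [1B, align 1] → 55
+1 tail pad (align 8)
size 56, align 8
64 − 56 = 8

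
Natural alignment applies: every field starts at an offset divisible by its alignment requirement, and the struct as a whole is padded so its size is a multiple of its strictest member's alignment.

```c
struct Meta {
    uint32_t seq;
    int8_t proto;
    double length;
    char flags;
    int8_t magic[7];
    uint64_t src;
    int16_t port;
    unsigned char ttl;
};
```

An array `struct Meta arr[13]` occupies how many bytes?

seq at 0 (size 4, align 4) → ends 4
proto at 4 (size 1, align 1) → ends 5
pad 3 to align 8 for length
length at 8 (size 8, align 8) → ends 16
flags at 16 (size 1, align 1) → ends 17
magic at 17 (size 7, align 1) → ends 24
src at 24 (size 8, align 8) → ends 32
port at 32 (size 2, align 2) → ends 34
ttl at 34 (size 1, align 1) → ends 35
tail pad 5 to reach multiple of 8
total 40 bytes, alignment 8
array of 13: 13 × 40 = 520

520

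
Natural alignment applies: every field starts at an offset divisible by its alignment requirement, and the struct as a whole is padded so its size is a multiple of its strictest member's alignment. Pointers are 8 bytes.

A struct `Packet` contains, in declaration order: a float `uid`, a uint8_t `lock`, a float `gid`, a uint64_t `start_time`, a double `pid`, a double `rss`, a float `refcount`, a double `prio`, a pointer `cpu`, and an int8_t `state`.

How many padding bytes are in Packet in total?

18

0..4  uid  (4B, 4-aligned)
4..5  lock  (1B, 1-aligned)
5..8  -- padding (3B)
8..12  gid  (4B, 4-aligned)
12..16  -- padding (4B)
16..24  start_time  (8B, 8-aligned)
24..32  pid  (8B, 8-aligned)
32..40  rss  (8B, 8-aligned)
40..44  refcount  (4B, 4-aligned)
44..48  -- padding (4B)
48..56  prio  (8B, 8-aligned)
56..64  cpu  (8B, 8-aligned)
64..65  state  (1B, 1-aligned)
65..72  -- tail padding (7B)
sizeof = 72, alignof = 8
data bytes 54, size 72 → padding 18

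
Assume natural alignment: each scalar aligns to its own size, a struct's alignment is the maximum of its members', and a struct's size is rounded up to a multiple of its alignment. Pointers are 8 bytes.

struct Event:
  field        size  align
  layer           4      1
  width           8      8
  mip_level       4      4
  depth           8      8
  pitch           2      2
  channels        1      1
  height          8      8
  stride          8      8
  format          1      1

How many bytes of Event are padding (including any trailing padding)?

@0: layer [4B, align 1] → 4
+4 pad (align 8)
@8: width [8B, align 8] → 16
@16: mip_level [4B, align 4] → 20
+4 pad (align 8)
@24: depth [8B, align 8] → 32
@32: pitch [2B, align 2] → 34
@34: channels [1B, align 1] → 35
+5 pad (align 8)
@40: height [8B, align 8] → 48
@48: stride [8B, align 8] → 56
@56: format [1B, align 1] → 57
+7 tail pad (align 8)
size 64, align 8
data bytes 44, size 64 → padding 20

20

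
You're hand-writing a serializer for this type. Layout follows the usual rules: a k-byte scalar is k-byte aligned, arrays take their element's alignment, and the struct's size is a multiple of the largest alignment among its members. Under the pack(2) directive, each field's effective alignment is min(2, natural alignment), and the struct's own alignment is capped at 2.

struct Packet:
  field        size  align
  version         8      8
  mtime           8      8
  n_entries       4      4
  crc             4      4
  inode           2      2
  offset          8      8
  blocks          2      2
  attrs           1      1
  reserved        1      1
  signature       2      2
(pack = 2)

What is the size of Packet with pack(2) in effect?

40

@0: version [8B, align 2] → 8
@8: mtime [8B, align 2] → 16
@16: n_entries [4B, align 2] → 20
@20: crc [4B, align 2] → 24
@24: inode [2B, align 2] → 26
@26: offset [8B, align 2] → 34
@34: blocks [2B, align 2] → 36
@36: attrs [1B, align 1] → 37
@37: reserved [1B, align 1] → 38
@38: signature [2B, align 2] → 40
size 40, align 2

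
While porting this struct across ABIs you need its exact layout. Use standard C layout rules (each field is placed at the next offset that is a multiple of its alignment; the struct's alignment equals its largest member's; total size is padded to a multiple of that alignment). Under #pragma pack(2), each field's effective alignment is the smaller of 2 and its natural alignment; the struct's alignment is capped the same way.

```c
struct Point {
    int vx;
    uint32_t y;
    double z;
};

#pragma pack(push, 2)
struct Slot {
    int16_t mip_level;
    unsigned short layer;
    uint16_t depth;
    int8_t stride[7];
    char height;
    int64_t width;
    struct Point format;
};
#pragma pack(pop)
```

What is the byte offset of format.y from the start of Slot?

26

Point: 0..4  vx  (4B, 4-aligned); 4..8  y  (4B, 4-aligned); 8..16  z  (8B, 8-aligned); sizeof = 16, alignof = 8
0..2  mip_level  (2B, 2-aligned)
2..4  layer  (2B, 2-aligned)
4..6  depth  (2B, 2-aligned)
6..13  stride  (7B, 1-aligned)
13..14  height  (1B, 1-aligned)
14..22  width  (8B, 2-aligned)
22..38  format  (16B, 2-aligned)
within Point: y at 4
22 + 4 = 26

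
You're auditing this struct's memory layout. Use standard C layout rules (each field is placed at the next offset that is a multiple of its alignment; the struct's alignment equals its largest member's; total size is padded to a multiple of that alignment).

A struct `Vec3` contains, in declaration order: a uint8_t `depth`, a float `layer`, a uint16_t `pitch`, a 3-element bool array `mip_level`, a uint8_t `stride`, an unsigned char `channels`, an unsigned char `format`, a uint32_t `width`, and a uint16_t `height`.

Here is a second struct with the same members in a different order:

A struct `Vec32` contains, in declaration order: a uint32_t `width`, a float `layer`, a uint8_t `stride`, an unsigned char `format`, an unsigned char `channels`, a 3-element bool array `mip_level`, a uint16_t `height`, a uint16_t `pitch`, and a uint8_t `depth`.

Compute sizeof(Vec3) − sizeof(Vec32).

4

depth at 0 (size 1, align 1) → ends 1
pad 3 to align 4 for layer
layer at 4 (size 4, align 4) → ends 8
pitch at 8 (size 2, align 2) → ends 10
mip_level at 10 (size 3, align 1) → ends 13
stride at 13 (size 1, align 1) → ends 14
channels at 14 (size 1, align 1) → ends 15
format at 15 (size 1, align 1) → ends 16
width at 16 (size 4, align 4) → ends 20
height at 20 (size 2, align 2) → ends 22
tail pad 2 to reach multiple of 4
total 24 bytes, alignment 4
— Vec32 —
width at 0 (size 4, align 4) → ends 4
layer at 4 (size 4, align 4) → ends 8
stride at 8 (size 1, align 1) → ends 9
format at 9 (size 1, align 1) → ends 10
channels at 10 (size 1, align 1) → ends 11
mip_level at 11 (size 3, align 1) → ends 14
height at 14 (size 2, align 2) → ends 16
pitch at 16 (size 2, align 2) → ends 18
depth at 18 (size 1, align 1) → ends 19
tail pad 1 to reach multiple of 4
total 20 bytes, alignment 4
24 − 20 = 4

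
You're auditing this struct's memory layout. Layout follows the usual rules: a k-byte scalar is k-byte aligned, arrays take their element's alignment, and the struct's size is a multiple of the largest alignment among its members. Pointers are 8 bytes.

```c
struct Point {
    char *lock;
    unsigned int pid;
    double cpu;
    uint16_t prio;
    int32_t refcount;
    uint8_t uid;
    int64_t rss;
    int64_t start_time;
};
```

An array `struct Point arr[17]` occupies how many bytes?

0..8  lock  (8B, 8-aligned)
8..12  pid  (4B, 4-aligned)
12..16  -- padding (4B)
16..24  cpu  (8B, 8-aligned)
24..26  prio  (2B, 2-aligned)
26..28  -- padding (2B)
28..32  refcount  (4B, 4-aligned)
32..33  uid  (1B, 1-aligned)
33..40  -- padding (7B)
40..48  rss  (8B, 8-aligned)
48..56  start_time  (8B, 8-aligned)
sizeof = 56, alignof = 8
array of 17: 17 × 56 = 952

952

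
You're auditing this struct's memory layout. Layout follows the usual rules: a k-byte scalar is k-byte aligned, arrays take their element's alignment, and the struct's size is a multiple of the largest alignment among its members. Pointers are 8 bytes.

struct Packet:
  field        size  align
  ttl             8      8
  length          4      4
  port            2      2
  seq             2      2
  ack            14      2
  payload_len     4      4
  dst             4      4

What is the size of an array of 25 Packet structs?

1000

0..8  ttl  (8B, 8-aligned)
8..12  length  (4B, 4-aligned)
12..14  port  (2B, 2-aligned)
14..16  seq  (2B, 2-aligned)
16..30  ack  (14B, 2-aligned)
30..32  -- padding (2B)
32..36  payload_len  (4B, 4-aligned)
36..40  dst  (4B, 4-aligned)
sizeof = 40, alignof = 8
array of 25: 25 × 40 = 1000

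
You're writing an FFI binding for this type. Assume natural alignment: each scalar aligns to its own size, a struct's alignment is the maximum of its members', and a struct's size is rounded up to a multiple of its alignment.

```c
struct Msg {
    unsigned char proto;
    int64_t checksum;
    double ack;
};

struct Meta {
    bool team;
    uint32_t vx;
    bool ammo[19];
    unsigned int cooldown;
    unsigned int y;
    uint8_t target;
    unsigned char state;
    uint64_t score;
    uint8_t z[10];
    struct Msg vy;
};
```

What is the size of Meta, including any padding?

88

Msg: proto at 0 (size 1, align 1) → ends 1; pad 7 to align 8 for checksum; checksum at 8 (size 8, align 8) → ends 16; ack at 16 (size 8, align 8) → ends 24; total 24 bytes, alignment 8
team at 0 (size 1, align 1) → ends 1
pad 3 to align 4 for vx
vx at 4 (size 4, align 4) → ends 8
ammo at 8 (size 19, align 1) → ends 27
pad 1 to align 4 for cooldown
cooldown at 28 (size 4, align 4) → ends 32
y at 32 (size 4, align 4) → ends 36
target at 36 (size 1, align 1) → ends 37
state at 37 (size 1, align 1) → ends 38
pad 2 to align 8 for score
score at 40 (size 8, align 8) → ends 48
z at 48 (size 10, align 1) → ends 58
pad 6 to align 8 for vy
vy at 64 (size 24, align 8) → ends 88
total 88 bytes, alignment 8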